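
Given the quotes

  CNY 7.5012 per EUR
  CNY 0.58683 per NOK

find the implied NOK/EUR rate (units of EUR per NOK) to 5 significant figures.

1 NOK × 0.58683 = 0.58683 CNY
0.58683 CNY ÷ 7.5012 = 0.0782315 EUR

NOK/EUR = 0.078231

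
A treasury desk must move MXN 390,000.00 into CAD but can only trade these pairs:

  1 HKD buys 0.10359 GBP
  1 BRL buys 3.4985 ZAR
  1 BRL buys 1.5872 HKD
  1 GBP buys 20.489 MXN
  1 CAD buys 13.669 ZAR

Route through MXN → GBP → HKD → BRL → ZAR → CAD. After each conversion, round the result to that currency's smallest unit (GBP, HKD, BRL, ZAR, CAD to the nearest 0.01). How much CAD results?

CAD 29,630.53

MXN 390,000.00 ÷ 20.489 = GBP 19,034.60
GBP 19,034.60 ÷ 0.10359 = HKD 183,749.40
HKD 183,749.40 ÷ 1.5872 = BRL 115,769.53
BRL 115,769.53 × 3.4985 = ZAR 405,019.70
ZAR 405,019.70 ÷ 13.669 = CAD 29,630.53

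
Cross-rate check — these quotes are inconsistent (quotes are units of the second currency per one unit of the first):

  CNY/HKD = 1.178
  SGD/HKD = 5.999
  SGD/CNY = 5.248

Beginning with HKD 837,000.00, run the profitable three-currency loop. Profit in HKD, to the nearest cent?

Profit: HKD 25,552.85

Profitable loop is HKD → SGD → CNY → HKD:
HKD 837,000.00 ÷ 5.999 = SGD 139,523.25
SGD 139,523.25 × 5.248 = CNY 732,218.04
CNY 732,218.04 × 1.178 = HKD 862,552.85
Profit = HKD 862,552.85 − HKD 837,000.00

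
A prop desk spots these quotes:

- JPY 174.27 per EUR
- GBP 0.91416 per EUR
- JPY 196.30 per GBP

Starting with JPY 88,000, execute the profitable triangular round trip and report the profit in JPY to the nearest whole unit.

Profit: JPY 2,616

Profitable loop is JPY → EUR → GBP → JPY:
JPY 88,000 ÷ 174.27 = EUR 504.96
EUR 504.96 × 0.91416 = GBP 461.62
GBP 461.62 × 196.30 = JPY 90,616
Profit = JPY 90,616 − JPY 88,000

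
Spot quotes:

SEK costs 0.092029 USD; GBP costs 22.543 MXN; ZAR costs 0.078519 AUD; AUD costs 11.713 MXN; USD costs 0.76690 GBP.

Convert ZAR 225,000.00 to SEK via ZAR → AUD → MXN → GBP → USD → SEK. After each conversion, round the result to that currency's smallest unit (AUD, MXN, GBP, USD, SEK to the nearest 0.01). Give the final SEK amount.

ZAR 225,000.00 × 0.078519 = AUD 17,666.78
AUD 17,666.78 × 11.713 = MXN 206,930.99
MXN 206,930.99 ÷ 22.543 = GBP 9,179.39
GBP 9,179.39 ÷ 0.76690 = USD 11,969.47
USD 11,969.47 ÷ 0.092029 = SEK 130,061.94

SEK 130,061.94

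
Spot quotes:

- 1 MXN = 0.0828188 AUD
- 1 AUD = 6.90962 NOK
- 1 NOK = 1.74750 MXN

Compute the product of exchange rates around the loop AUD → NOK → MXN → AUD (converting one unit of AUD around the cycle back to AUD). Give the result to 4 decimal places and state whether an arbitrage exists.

Around AUD → NOK → MXN → AUD: 1 × 6.90962 × 1.74750 × 0.0828188 = 1.000001
Product ≈ 1 (deviation 0.000%, within rounding noise).

1.0000 (no arbitrage)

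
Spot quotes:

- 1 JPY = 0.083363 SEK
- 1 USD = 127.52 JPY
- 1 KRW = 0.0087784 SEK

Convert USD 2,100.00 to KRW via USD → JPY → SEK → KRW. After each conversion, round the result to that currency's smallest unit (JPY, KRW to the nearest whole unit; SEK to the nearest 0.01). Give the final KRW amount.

KRW 2,543,053

USD 2,100.00 × 127.52 = JPY 267,792
JPY 267,792 × 0.083363 = SEK 22,323.94
SEK 22,323.94 ÷ 0.0087784 = KRW 2,543,053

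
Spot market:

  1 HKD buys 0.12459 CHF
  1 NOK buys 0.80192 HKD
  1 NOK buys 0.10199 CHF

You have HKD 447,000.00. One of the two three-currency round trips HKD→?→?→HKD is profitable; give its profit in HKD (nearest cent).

Profit: HKD 9,300.44

Profitable loop is HKD → NOK → CHF → HKD:
HKD 447,000.00 ÷ 0.80192 = NOK 557,412.21
NOK 557,412.21 × 0.10199 = CHF 56,850.47
CHF 56,850.47 ÷ 0.12459 = HKD 456,300.44
Profit = HKD 456,300.44 − HKD 447,000.00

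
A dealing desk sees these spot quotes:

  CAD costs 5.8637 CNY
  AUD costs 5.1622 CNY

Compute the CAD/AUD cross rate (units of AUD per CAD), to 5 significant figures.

1 CAD × 5.8637 = 5.8637 CNY
5.8637 CNY ÷ 5.1622 = 1.13589 AUD

CAD/AUD = 1.1359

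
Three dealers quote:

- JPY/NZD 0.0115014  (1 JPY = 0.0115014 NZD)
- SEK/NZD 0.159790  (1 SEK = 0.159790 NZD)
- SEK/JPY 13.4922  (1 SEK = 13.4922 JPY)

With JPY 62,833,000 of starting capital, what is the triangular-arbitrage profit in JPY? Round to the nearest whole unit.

Profit: JPY 1,866,945

Profitable loop is JPY → SEK → NZD → JPY:
JPY 62,833,000 ÷ 13.4922 = SEK 4,656,987.00
SEK 4,656,987.00 × 0.159790 = NZD 744,139.95
NZD 744,139.95 ÷ 0.0115014 = JPY 64,699,945
Profit = JPY 64,699,945 − JPY 62,833,000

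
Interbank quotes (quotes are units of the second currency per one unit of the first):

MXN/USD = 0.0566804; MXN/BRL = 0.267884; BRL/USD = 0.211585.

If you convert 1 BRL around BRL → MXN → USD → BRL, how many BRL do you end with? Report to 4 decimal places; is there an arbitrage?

Around BRL → MXN → USD → BRL: 1 ÷ 0.267884 × 0.0566804 ÷ 0.211585 = 1.000003
Product ≈ 1 (deviation 0.000%, within rounding noise).

1.0000 (no arbitrage)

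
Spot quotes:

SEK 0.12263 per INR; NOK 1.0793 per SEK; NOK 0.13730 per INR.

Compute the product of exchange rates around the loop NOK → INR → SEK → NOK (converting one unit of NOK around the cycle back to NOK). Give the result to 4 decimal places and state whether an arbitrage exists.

Around NOK → INR → SEK → NOK: 1 ÷ 0.13730 × 0.12263 × 1.0793 = 0.963981
Product < 1; profitable direction is NOK → SEK → INR → NOK.

0.9640 (arbitrage exists)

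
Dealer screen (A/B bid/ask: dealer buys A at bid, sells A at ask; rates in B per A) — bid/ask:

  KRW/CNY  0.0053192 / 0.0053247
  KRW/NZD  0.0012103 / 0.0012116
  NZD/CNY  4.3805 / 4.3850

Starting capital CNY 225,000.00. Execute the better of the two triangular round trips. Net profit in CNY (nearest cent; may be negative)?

Net profit: CNY 268.25

Best loop CNY → NZD → KRW → CNY:
CNY 225,000.00 ÷ 4.3850 (buy NZD at ask) = NZD 51,311.29
NZD 51,311.29 ÷ 0.0012116 (buy KRW at ask) = KRW 42,350,024
KRW 42,350,024 × 0.0053192 (sell KRW at bid) = CNY 225,268.25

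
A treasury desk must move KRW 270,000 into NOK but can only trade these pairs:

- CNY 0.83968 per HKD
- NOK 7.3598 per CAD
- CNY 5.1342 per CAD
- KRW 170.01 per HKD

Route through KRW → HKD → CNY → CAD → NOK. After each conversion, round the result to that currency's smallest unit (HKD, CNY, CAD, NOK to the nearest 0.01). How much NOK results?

KRW 270,000 ÷ 170.01 = HKD 1,588.14
HKD 1,588.14 × 0.83968 = CNY 1,333.53
CNY 1,333.53 ÷ 5.1342 = CAD 259.73
CAD 259.73 × 7.3598 = NOK 1,911.56

NOK 1,911.56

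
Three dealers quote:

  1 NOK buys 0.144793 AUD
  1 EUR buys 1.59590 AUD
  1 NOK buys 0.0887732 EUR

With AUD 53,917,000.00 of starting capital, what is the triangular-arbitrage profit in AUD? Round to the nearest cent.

Profitable loop is AUD → EUR → NOK → AUD:
AUD 53,917,000.00 ÷ 1.59590 = EUR 33,784,698.29
EUR 33,784,698.29 ÷ 0.0887732 = NOK 380,573,171.74
NOK 380,573,171.74 × 0.144793 = AUD 55,104,331.26
Profit = AUD 55,104,331.26 − AUD 53,917,000.00

Profit: AUD 1,187,331.26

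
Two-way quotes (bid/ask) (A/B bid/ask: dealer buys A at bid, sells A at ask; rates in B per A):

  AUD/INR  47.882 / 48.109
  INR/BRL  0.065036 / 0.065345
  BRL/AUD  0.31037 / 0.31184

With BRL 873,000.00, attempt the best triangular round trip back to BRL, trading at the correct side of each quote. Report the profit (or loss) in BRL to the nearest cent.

Best loop BRL → INR → AUD → BRL:
BRL 873,000.00 ÷ 0.065345 (buy INR at ask) = INR 13,359,859.21
INR 13,359,859.21 ÷ 48.109 (buy AUD at ask) = AUD 277,699.79
AUD 277,699.79 ÷ 0.31184 (buy BRL at ask) = BRL 890,520.11

Net profit: BRL 17,520.11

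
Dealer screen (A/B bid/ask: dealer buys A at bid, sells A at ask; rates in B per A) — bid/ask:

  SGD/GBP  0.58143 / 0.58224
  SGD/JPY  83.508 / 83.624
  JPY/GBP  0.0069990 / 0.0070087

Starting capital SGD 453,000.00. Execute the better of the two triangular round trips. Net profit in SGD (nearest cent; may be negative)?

Net profit: SGD 1,736.95

Best loop SGD → JPY → GBP → SGD:
SGD 453,000.00 × 83.508 (sell SGD at bid) = JPY 37,829,124
JPY 37,829,124 × 0.0069990 (sell JPY at bid) = GBP 264,766.04
GBP 264,766.04 ÷ 0.58224 (buy SGD at ask) = SGD 454,736.95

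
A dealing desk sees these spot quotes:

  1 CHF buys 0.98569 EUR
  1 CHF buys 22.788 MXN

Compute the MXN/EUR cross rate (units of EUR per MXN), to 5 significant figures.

1 MXN ÷ 22.788 = 0.0438827 CHF
0.0438827 CHF × 0.98569 = 0.0432548 EUR

MXN/EUR = 0.043255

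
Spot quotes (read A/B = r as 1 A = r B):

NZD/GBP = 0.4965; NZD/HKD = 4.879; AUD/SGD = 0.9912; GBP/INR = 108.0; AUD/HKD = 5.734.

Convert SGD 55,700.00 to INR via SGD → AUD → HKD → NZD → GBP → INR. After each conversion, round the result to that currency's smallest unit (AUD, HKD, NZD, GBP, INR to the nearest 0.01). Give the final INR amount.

INR 3,541,308.12

SGD 55,700.00 ÷ 0.9912 = AUD 56,194.51
AUD 56,194.51 × 5.734 = HKD 322,219.32
HKD 322,219.32 ÷ 4.879 = NZD 66,042.08
NZD 66,042.08 × 0.4965 = GBP 32,789.89
GBP 32,789.89 × 108.0 = INR 3,541,308.12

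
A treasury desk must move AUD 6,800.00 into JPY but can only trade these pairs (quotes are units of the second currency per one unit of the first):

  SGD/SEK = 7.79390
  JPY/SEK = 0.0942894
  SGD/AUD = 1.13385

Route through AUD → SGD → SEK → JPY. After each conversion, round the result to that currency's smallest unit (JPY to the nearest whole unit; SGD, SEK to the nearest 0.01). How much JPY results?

JPY 495,730

AUD 6,800.00 ÷ 1.13385 = SGD 5,997.27
SGD 5,997.27 × 7.79390 = SEK 46,742.12
SEK 46,742.12 ÷ 0.0942894 = JPY 495,730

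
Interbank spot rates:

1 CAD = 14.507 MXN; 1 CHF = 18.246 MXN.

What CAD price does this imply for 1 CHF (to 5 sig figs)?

1 CHF × 18.246 = 18.246 MXN
18.246 MXN ÷ 14.507 = 1.25774 CAD

CHF/CAD = 1.2577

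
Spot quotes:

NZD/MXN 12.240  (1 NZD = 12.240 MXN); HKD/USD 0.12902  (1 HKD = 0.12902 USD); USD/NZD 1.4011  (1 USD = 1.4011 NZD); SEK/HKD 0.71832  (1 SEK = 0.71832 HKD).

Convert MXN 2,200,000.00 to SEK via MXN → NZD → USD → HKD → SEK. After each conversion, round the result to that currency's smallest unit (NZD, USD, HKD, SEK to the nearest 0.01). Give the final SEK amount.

MXN 2,200,000.00 ÷ 12.240 = NZD 179,738.56
NZD 179,738.56 ÷ 1.4011 = USD 128,283.89
USD 128,283.89 ÷ 0.12902 = HKD 994,294.61
HKD 994,294.61 ÷ 0.71832 = SEK 1,384,194.52

SEK 1,384,194.52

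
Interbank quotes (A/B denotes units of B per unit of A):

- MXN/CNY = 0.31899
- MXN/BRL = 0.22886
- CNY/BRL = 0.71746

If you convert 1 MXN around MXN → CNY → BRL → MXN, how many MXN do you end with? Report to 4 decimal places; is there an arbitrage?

Around MXN → CNY → BRL → MXN: 1 × 0.31899 × 0.71746 ÷ 0.22886 = 1.000011
Product ≈ 1 (deviation 0.001%, within rounding noise).

1.0000 (no arbitrage)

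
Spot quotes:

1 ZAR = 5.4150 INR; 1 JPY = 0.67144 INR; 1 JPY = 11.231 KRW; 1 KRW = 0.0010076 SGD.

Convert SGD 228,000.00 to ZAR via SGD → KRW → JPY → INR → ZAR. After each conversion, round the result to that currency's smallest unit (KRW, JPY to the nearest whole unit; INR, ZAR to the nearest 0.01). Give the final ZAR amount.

ZAR 2,498,256.38

SGD 228,000.00 ÷ 0.0010076 = KRW 226,280,270
KRW 226,280,270 ÷ 11.231 = JPY 20,147,829
JPY 20,147,829 × 0.67144 = INR 13,528,058.30
INR 13,528,058.30 ÷ 5.4150 = ZAR 2,498,256.38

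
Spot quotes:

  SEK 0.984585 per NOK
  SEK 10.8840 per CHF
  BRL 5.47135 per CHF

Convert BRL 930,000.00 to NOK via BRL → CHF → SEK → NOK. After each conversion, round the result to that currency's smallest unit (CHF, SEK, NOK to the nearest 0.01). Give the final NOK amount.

BRL 930,000.00 ÷ 5.47135 = CHF 169,976.33
CHF 169,976.33 × 10.8840 = SEK 1,850,022.38
SEK 1,850,022.38 ÷ 0.984585 = NOK 1,878,986.96

NOK 1,878,986.96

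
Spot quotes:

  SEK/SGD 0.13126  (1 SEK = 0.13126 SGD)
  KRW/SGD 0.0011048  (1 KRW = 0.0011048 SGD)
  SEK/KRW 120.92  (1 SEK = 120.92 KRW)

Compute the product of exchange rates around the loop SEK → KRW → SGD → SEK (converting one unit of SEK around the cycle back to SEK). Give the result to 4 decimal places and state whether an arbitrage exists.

Around SEK → KRW → SGD → SEK: 1 × 120.92 × 0.0011048 ÷ 0.13126 = 1.017769
Product > 1; profitable direction is SEK → KRW → SGD → SEK.

1.0178 (arbitrage exists)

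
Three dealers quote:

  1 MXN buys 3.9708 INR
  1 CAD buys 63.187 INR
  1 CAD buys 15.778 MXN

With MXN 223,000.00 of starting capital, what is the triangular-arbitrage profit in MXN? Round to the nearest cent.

Profit: MXN 1,906.82

Profitable loop is MXN → CAD → INR → MXN:
MXN 223,000.00 ÷ 15.778 = CAD 14,133.60
CAD 14,133.60 × 63.187 = INR 893,060.02
INR 893,060.02 ÷ 3.9708 = MXN 224,906.82
Profit = MXN 224,906.82 − MXN 223,000.00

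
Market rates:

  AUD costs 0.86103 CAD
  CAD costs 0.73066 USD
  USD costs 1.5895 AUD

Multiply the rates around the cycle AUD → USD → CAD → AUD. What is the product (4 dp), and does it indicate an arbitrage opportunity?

1.0000 (no arbitrage)

Around AUD → USD → CAD → AUD: 1 ÷ 1.5895 ÷ 0.73066 ÷ 0.86103 = 1.000013
Product ≈ 1 (deviation 0.001%, within rounding noise).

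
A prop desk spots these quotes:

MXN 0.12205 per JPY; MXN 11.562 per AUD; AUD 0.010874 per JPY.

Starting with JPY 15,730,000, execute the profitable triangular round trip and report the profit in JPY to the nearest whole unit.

Profitable loop is JPY → AUD → MXN → JPY:
JPY 15,730,000 × 0.010874 = AUD 171,048.02
AUD 171,048.02 × 11.562 = MXN 1,977,657.21
MXN 1,977,657.21 ÷ 0.12205 = JPY 16,203,664
Profit = JPY 16,203,664 − JPY 15,730,000

Profit: JPY 473,664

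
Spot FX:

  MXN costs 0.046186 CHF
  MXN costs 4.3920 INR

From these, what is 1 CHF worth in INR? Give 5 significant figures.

CHF/INR = 95.094

1 CHF ÷ 0.046186 = 21.6516 MXN
21.6516 MXN × 4.3920 = 95.0938 INR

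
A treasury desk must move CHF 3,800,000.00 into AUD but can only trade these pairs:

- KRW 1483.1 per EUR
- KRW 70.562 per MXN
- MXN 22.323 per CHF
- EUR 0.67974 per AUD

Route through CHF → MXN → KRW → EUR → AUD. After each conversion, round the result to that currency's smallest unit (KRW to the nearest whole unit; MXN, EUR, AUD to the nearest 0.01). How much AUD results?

CHF 3,800,000.00 × 22.323 = MXN 84,827,400.00
MXN 84,827,400.00 × 70.562 = KRW 5,985,590,999
KRW 5,985,590,999 ÷ 1483.1 = EUR 4,035,864.74
EUR 4,035,864.74 ÷ 0.67974 = AUD 5,937,365.37

AUD 5,937,365.37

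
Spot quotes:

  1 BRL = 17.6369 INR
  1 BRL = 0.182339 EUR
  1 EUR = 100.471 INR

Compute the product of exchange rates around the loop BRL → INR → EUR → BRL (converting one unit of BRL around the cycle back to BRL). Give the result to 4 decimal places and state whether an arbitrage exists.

Around BRL → INR → EUR → BRL: 1 × 17.6369 ÷ 100.471 ÷ 0.182339 = 0.962724
Product < 1; profitable direction is BRL → EUR → INR → BRL.

0.9627 (arbitrage exists)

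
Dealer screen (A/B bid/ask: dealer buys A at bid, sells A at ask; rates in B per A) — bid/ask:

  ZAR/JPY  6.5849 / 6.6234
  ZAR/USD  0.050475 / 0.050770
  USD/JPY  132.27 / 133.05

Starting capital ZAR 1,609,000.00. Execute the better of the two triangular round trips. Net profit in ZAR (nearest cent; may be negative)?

Best loop ZAR → USD → JPY → ZAR:
ZAR 1,609,000.00 × 0.050475 (sell ZAR at bid) = USD 81,214.27
USD 81,214.27 × 132.27 (sell USD at bid) = JPY 10,742,212
JPY 10,742,212 ÷ 6.6234 (buy ZAR at ask) = ZAR 1,621,857.68

Net profit: ZAR 12,857.68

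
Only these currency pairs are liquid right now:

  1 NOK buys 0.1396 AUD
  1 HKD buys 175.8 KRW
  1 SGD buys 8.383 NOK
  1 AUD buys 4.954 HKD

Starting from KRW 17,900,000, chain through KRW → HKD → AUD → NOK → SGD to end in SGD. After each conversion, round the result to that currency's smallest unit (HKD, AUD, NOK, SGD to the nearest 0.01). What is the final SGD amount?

SGD 17,562.78

KRW 17,900,000 ÷ 175.8 = HKD 101,820.25
HKD 101,820.25 ÷ 4.954 = AUD 20,553.14
AUD 20,553.14 ÷ 0.1396 = NOK 147,228.80
NOK 147,228.80 ÷ 8.383 = SGD 17,562.78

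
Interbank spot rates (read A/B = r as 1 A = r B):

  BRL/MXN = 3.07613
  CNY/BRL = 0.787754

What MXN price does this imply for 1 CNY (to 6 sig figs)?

CNY/MXN = 2.42323

1 CNY × 0.787754 = 0.787754 BRL
0.787754 BRL × 3.07613 = 2.42323 MXN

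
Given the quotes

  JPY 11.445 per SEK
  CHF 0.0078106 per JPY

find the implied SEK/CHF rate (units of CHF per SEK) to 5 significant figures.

SEK/CHF = 0.089392

1 SEK × 11.445 = 11.445 JPY
11.445 JPY × 0.0078106 = 0.0893923 CHF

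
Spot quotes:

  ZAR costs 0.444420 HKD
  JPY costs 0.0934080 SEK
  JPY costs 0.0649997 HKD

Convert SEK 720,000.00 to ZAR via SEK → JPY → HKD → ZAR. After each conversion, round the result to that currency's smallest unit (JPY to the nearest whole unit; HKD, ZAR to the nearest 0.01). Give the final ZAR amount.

ZAR 1,127,369.20

SEK 720,000.00 ÷ 0.0934080 = JPY 7,708,119
JPY 7,708,119 × 0.0649997 = HKD 501,025.42
HKD 501,025.42 ÷ 0.444420 = ZAR 1,127,369.20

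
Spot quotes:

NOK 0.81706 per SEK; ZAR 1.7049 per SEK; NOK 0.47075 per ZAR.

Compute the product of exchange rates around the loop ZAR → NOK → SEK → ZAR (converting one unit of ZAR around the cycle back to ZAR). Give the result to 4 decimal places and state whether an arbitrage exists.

Around ZAR → NOK → SEK → ZAR: 1 × 0.47075 ÷ 0.81706 × 1.7049 = 0.982280
Product < 1; profitable direction is ZAR → SEK → NOK → ZAR.

0.9823 (arbitrage exists)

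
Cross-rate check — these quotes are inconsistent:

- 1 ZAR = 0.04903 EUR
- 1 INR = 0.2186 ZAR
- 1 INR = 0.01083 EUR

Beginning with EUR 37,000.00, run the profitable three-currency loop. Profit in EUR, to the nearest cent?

Profit: EUR 386.79

Profitable loop is EUR → ZAR → INR → EUR:
EUR 37,000.00 ÷ 0.04903 = ZAR 754,640.02
ZAR 754,640.02 ÷ 0.2186 = INR 3,452,150.12
INR 3,452,150.12 × 0.01083 = EUR 37,386.79
Profit = EUR 37,386.79 − EUR 37,000.00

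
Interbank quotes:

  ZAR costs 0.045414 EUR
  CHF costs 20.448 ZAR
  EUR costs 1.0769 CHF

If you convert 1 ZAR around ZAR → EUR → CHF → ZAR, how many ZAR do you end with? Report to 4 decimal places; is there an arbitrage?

Around ZAR → EUR → CHF → ZAR: 1 × 0.045414 × 1.0769 × 20.448 = 1.000037
Product ≈ 1 (deviation 0.004%, within rounding noise).

1.0000 (no arbitrage)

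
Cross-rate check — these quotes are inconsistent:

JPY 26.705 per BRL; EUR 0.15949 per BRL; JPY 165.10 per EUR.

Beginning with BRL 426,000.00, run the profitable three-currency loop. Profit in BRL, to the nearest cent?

Profit: BRL 6,037.70

Profitable loop is BRL → JPY → EUR → BRL:
BRL 426,000.00 × 26.705 = JPY 11,376,330
JPY 11,376,330 ÷ 165.10 = EUR 68,905.69
EUR 68,905.69 ÷ 0.15949 = BRL 432,037.70
Profit = BRL 432,037.70 − BRL 426,000.00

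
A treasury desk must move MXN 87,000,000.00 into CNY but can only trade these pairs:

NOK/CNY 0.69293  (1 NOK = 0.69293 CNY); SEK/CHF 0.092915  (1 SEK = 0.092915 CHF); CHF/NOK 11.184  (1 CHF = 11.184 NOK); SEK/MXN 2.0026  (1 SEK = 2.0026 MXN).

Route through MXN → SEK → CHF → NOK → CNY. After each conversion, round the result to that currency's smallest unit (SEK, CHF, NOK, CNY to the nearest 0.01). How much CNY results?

CNY 31,282,207.68

MXN 87,000,000.00 ÷ 2.0026 = SEK 43,443,523.42
SEK 43,443,523.42 × 0.092915 = CHF 4,036,554.98
CHF 4,036,554.98 × 11.184 = NOK 45,144,830.90
NOK 45,144,830.90 × 0.69293 = CNY 31,282,207.68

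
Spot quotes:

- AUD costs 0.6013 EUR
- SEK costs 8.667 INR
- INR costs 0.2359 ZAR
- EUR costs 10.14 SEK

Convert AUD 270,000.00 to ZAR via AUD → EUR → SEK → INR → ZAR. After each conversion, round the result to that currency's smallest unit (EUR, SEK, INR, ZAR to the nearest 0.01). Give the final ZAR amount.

AUD 270,000.00 × 0.6013 = EUR 162,351.00
EUR 162,351.00 × 10.14 = SEK 1,646,239.14
SEK 1,646,239.14 × 8.667 = INR 14,267,954.63
INR 14,267,954.63 × 0.2359 = ZAR 3,365,810.50

ZAR 3,365,810.50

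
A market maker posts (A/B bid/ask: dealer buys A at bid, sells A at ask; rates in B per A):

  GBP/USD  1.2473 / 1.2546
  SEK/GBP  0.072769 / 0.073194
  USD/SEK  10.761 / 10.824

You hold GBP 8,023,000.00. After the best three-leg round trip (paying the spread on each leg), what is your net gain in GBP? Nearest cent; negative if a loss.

Best loop GBP → SEK → USD → GBP:
GBP 8,023,000.00 ÷ 0.073194 (buy SEK at ask) = SEK 109,612,809.79
SEK 109,612,809.79 ÷ 10.824 (buy USD at ask) = USD 10,126,830.17
USD 10,126,830.17 ÷ 1.2546 (buy GBP at ask) = GBP 8,071,760.06

Net profit: GBP 48,760.06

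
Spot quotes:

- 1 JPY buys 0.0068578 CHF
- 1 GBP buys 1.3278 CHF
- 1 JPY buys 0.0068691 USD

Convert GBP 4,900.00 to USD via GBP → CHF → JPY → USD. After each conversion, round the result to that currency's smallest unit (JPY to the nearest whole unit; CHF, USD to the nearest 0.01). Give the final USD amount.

USD 6,516.94

GBP 4,900.00 × 1.3278 = CHF 6,506.22
CHF 6,506.22 ÷ 0.0068578 = JPY 948,733
JPY 948,733 × 0.0068691 = USD 6,516.94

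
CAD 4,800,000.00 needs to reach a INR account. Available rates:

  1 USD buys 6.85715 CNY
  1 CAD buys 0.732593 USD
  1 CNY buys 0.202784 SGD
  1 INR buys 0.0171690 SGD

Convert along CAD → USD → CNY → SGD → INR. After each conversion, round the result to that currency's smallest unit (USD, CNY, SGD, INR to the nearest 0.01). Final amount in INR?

INR 284,797,607.32

CAD 4,800,000.00 × 0.732593 = USD 3,516,446.40
USD 3,516,446.40 × 6.85715 = CNY 24,112,800.43
CNY 24,112,800.43 × 0.202784 = SGD 4,889,690.12
SGD 4,889,690.12 ÷ 0.0171690 = INR 284,797,607.32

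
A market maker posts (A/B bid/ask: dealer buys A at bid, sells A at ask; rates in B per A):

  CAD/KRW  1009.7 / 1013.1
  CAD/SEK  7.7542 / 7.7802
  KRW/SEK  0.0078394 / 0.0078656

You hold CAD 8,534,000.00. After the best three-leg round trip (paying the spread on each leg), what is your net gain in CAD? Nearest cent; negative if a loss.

Best loop CAD → KRW → SEK → CAD:
CAD 8,534,000.00 × 1009.7 (sell CAD at bid) = KRW 8,616,779,800
KRW 8,616,779,800 × 0.0078394 (sell KRW at bid) = SEK 67,550,383.56
SEK 67,550,383.56 ÷ 7.7802 (buy CAD at ask) = CAD 8,682,345.38

Net profit: CAD 148,345.38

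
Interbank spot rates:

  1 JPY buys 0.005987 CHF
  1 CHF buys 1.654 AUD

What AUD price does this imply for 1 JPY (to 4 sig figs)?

JPY/AUD = 0.009902

1 JPY × 0.005987 = 0.005987 CHF
0.005987 CHF × 1.654 = 0.0099025 AUD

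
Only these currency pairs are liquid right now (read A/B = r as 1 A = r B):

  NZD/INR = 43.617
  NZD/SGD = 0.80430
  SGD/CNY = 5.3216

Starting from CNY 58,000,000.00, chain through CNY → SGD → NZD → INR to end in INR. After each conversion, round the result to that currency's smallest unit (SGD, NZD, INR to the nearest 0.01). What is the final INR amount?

INR 591,049,002.08

CNY 58,000,000.00 ÷ 5.3216 = SGD 10,898,977.75
SGD 10,898,977.75 ÷ 0.80430 = NZD 13,550,886.17
NZD 13,550,886.17 × 43.617 = INR 591,049,002.08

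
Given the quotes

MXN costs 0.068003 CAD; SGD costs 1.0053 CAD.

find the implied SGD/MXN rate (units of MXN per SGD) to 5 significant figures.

1 SGD × 1.0053 = 1.0053 CAD
1.0053 CAD ÷ 0.068003 = 14.7832 MXN

SGD/MXN = 14.783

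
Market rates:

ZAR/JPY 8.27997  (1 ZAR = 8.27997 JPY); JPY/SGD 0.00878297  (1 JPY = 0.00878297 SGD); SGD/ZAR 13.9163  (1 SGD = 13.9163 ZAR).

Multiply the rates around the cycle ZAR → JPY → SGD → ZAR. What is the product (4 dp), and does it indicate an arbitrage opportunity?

1.0120 (arbitrage exists)

Around ZAR → JPY → SGD → ZAR: 1 × 8.27997 × 0.00878297 × 13.9163 = 1.012031
Product > 1; profitable direction is ZAR → JPY → SGD → ZAR.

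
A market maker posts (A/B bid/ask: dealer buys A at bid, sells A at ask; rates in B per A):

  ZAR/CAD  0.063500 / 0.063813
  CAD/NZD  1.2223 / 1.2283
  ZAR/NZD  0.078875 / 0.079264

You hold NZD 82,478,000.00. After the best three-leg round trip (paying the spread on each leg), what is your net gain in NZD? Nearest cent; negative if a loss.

Best loop NZD → CAD → ZAR → NZD:
NZD 82,478,000.00 ÷ 1.2283 (buy CAD at ask) = CAD 67,148,090.86
CAD 67,148,090.86 ÷ 0.063813 (buy ZAR at ask) = ZAR 1,052,263,502.07
ZAR 1,052,263,502.07 × 0.078875 (sell ZAR at bid) = NZD 82,997,283.73

Net profit: NZD 519,283.73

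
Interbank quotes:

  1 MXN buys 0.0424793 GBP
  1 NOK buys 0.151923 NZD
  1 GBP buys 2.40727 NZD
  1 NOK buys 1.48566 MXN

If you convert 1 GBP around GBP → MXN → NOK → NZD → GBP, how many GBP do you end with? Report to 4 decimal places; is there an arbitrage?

1.0000 (no arbitrage)

Around GBP → MXN → NOK → NZD → GBP: 1 ÷ 0.0424793 ÷ 1.48566 × 0.151923 ÷ 2.40727 = 1.000004
Product ≈ 1 (deviation 0.000%, within rounding noise).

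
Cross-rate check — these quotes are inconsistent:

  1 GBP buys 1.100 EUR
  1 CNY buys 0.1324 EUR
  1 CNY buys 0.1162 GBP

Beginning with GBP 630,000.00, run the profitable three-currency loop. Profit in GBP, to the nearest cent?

Profit: GBP 22,573.93

Profitable loop is GBP → CNY → EUR → GBP:
GBP 630,000.00 ÷ 0.1162 = CNY 5,421,686.75
CNY 5,421,686.75 × 0.1324 = EUR 717,831.33
EUR 717,831.33 ÷ 1.100 = GBP 652,573.93
Profit = GBP 652,573.93 − GBP 630,000.00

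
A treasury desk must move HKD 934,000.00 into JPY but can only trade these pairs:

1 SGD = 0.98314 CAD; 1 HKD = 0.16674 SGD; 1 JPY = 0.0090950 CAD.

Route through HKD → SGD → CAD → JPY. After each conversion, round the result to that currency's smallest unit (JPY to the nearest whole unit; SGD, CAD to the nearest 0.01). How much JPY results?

JPY 16,834,466

HKD 934,000.00 × 0.16674 = SGD 155,735.16
SGD 155,735.16 × 0.98314 = CAD 153,109.47
CAD 153,109.47 ÷ 0.0090950 = JPY 16,834,466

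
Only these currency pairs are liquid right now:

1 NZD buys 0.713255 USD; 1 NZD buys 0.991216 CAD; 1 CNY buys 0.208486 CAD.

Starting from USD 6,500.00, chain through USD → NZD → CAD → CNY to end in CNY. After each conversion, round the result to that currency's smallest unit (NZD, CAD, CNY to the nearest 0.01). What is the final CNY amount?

CNY 43,327.13

USD 6,500.00 ÷ 0.713255 = NZD 9,113.15
NZD 9,113.15 × 0.991216 = CAD 9,033.10
CAD 9,033.10 ÷ 0.208486 = CNY 43,327.13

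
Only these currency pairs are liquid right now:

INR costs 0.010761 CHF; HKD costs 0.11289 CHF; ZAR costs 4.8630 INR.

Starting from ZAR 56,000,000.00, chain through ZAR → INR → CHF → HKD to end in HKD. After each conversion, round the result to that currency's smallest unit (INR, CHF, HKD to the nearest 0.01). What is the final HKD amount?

HKD 25,959,089.47

ZAR 56,000,000.00 × 4.8630 = INR 272,328,000.00
INR 272,328,000.00 × 0.010761 = CHF 2,930,521.61
CHF 2,930,521.61 ÷ 0.11289 = HKD 25,959,089.47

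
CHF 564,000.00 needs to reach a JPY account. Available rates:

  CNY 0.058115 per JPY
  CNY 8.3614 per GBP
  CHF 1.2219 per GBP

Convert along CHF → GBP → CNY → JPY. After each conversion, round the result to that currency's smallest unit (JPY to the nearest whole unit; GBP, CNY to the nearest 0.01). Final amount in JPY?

JPY 66,410,109

CHF 564,000.00 ÷ 1.2219 = GBP 461,576.23
GBP 461,576.23 × 8.3614 = CNY 3,859,423.49
CNY 3,859,423.49 ÷ 0.058115 = JPY 66,410,109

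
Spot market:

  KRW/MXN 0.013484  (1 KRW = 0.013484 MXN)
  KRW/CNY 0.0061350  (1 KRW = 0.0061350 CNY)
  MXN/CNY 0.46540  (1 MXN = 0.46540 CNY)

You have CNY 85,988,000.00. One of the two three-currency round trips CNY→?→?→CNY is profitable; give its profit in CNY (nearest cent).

Profitable loop is CNY → KRW → MXN → CNY:
CNY 85,988,000.00 ÷ 0.0061350 = KRW 14,015,973,920
KRW 14,015,973,920 × 0.013484 = MXN 188,991,392.34
MXN 188,991,392.34 × 0.46540 = CNY 87,956,593.99
Profit = CNY 87,956,593.99 − CNY 85,988,000.00

Profit: CNY 1,968,593.99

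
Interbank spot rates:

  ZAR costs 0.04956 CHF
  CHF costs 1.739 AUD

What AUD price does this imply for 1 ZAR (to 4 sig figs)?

ZAR/AUD = 0.08618

1 ZAR × 0.04956 = 0.04956 CHF
0.04956 CHF × 1.739 = 0.0861848 AUD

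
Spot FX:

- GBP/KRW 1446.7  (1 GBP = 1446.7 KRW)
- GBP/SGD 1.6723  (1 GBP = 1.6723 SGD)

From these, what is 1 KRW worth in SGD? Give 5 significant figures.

1 KRW ÷ 1446.7 = 0.000691228 GBP
0.000691228 GBP × 1.6723 = 0.00115594 SGD

KRW/SGD = 0.0011559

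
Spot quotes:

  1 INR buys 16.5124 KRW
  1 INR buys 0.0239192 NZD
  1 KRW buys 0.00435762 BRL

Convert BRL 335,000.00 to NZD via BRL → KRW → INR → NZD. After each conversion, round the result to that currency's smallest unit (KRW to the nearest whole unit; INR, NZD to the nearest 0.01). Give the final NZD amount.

NZD 111,360.69

BRL 335,000.00 ÷ 0.00435762 = KRW 76,876,827
KRW 76,876,827 ÷ 16.5124 = INR 4,655,702.81
INR 4,655,702.81 × 0.0239192 = NZD 111,360.69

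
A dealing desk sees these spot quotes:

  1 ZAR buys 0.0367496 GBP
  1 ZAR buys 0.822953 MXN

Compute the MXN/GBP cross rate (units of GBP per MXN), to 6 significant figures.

1 MXN ÷ 0.822953 = 1.21514 ZAR
1.21514 ZAR × 0.0367496 = 0.0446558 GBP

MXN/GBP = 0.0446558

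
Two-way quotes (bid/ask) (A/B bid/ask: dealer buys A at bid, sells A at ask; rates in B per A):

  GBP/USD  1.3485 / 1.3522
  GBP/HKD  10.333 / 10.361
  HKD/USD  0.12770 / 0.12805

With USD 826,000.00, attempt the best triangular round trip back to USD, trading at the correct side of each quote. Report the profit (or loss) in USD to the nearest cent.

Best loop USD → HKD → GBP → USD:
USD 826,000.00 ÷ 0.12805 (buy HKD at ask) = HKD 6,450,605.23
HKD 6,450,605.23 ÷ 10.361 (buy GBP at ask) = GBP 622,585.20
GBP 622,585.20 × 1.3485 (sell GBP at bid) = USD 839,556.14

Net profit: USD 13,556.14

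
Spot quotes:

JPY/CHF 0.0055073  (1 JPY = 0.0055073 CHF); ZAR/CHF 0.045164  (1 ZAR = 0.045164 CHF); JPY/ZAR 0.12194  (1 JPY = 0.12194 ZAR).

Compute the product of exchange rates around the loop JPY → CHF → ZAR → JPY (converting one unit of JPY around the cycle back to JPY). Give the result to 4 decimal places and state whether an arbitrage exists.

1.0000 (no arbitrage)

Around JPY → CHF → ZAR → JPY: 1 × 0.0055073 ÷ 0.045164 ÷ 0.12194 = 1.000000
Product ≈ 1 (deviation 0.000%, within rounding noise).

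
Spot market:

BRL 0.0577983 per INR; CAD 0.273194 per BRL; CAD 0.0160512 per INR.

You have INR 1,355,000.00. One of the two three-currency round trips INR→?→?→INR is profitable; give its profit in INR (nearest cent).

Profit: INR 22,401.59

Profitable loop is INR → CAD → BRL → INR:
INR 1,355,000.00 × 0.0160512 = CAD 21,749.38
CAD 21,749.38 ÷ 0.273194 = BRL 79,611.47
BRL 79,611.47 ÷ 0.0577983 = INR 1,377,401.59
Profit = INR 1,377,401.59 − INR 1,355,000.00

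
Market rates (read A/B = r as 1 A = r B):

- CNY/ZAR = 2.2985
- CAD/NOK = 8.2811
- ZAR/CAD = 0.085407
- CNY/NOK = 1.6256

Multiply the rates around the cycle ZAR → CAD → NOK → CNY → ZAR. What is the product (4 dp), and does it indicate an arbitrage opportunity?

Around ZAR → CAD → NOK → CNY → ZAR: 1 × 0.085407 × 8.2811 ÷ 1.6256 × 2.2985 = 1.000028
Product ≈ 1 (deviation 0.003%, within rounding noise).

1.0000 (no arbitrage)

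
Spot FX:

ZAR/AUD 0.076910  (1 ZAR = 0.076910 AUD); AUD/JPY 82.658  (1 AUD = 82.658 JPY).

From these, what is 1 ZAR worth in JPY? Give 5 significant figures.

ZAR/JPY = 6.3572

1 ZAR × 0.076910 = 0.07691 AUD
0.07691 AUD × 82.658 = 6.35723 JPY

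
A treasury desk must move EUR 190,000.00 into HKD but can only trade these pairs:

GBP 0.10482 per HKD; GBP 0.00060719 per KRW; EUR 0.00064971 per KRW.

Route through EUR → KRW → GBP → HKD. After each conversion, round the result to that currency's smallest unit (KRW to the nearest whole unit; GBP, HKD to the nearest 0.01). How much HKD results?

EUR 190,000.00 ÷ 0.00064971 = KRW 292,438,165
KRW 292,438,165 × 0.00060719 = GBP 177,565.53
GBP 177,565.53 ÷ 0.10482 = HKD 1,694,004.29

HKD 1,694,004.29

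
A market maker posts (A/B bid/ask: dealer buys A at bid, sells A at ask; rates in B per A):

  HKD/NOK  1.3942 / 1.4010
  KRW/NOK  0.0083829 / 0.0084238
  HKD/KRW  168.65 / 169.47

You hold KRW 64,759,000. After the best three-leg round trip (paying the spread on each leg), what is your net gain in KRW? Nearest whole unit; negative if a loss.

Best loop KRW → NOK → HKD → KRW:
KRW 64,759,000 × 0.0083829 (sell KRW at bid) = NOK 542,868.22
NOK 542,868.22 ÷ 1.4010 (buy HKD at ask) = HKD 387,486.24
HKD 387,486.24 × 168.65 (sell HKD at bid) = KRW 65,349,554

Net profit: KRW 590,554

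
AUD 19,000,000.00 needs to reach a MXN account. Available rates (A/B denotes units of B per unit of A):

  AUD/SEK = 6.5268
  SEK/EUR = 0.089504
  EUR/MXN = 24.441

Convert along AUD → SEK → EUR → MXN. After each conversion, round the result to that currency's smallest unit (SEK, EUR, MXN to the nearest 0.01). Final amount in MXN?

AUD 19,000,000.00 × 6.5268 = SEK 124,009,200.00
SEK 124,009,200.00 × 0.089504 = EUR 11,099,319.44
EUR 11,099,319.44 × 24.441 = MXN 271,278,466.43

MXN 271,278,466.43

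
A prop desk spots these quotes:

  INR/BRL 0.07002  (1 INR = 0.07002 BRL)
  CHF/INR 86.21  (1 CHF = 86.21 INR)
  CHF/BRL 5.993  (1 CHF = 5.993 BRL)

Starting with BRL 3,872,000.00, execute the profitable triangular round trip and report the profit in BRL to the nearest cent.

Profit: BRL 28,055.82

Profitable loop is BRL → CHF → INR → BRL:
BRL 3,872,000.00 ÷ 5.993 = CHF 646,087.10
CHF 646,087.10 × 86.21 = INR 55,699,169.03
INR 55,699,169.03 × 0.07002 = BRL 3,900,055.82
Profit = BRL 3,900,055.82 − BRL 3,872,000.00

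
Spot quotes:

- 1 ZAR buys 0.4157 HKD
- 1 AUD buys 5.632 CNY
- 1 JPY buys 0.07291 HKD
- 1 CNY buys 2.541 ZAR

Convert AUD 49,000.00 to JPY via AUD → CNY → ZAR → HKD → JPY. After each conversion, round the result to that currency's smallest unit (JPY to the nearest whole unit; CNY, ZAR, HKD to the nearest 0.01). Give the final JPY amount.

JPY 3,998,125

AUD 49,000.00 × 5.632 = CNY 275,968.00
CNY 275,968.00 × 2.541 = ZAR 701,234.69
ZAR 701,234.69 × 0.4157 = HKD 291,503.26
HKD 291,503.26 ÷ 0.07291 = JPY 3,998,125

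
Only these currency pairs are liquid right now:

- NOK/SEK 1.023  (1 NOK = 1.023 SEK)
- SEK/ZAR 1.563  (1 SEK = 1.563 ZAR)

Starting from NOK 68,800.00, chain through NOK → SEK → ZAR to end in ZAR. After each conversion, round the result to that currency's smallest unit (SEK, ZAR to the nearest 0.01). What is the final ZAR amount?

NOK 68,800.00 × 1.023 = SEK 70,382.40
SEK 70,382.40 × 1.563 = ZAR 110,007.69

ZAR 110,007.69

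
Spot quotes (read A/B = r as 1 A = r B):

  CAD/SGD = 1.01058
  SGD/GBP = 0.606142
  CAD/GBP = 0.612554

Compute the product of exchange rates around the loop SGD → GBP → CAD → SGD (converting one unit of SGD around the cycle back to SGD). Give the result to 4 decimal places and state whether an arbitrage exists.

Around SGD → GBP → CAD → SGD: 1 × 0.606142 ÷ 0.612554 × 1.01058 = 1.000002
Product ≈ 1 (deviation 0.000%, within rounding noise).

1.0000 (no arbitrage)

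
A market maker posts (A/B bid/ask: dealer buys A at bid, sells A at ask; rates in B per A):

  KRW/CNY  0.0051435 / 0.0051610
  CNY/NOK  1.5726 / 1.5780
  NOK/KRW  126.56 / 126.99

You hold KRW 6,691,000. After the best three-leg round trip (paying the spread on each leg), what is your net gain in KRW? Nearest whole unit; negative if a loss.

Net profit: KRW 158,589

Best loop KRW → CNY → NOK → KRW:
KRW 6,691,000 × 0.0051435 (sell KRW at bid) = CNY 34,415.16
CNY 34,415.16 × 1.5726 (sell CNY at bid) = NOK 54,121.28
NOK 54,121.28 × 126.56 (sell NOK at bid) = KRW 6,849,589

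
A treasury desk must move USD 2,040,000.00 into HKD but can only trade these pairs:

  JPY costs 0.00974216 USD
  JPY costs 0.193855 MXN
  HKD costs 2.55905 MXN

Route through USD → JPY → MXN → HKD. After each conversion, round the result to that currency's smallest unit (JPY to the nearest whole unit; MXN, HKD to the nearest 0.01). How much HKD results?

HKD 15,862,555.18

USD 2,040,000.00 ÷ 0.00974216 = JPY 209,399,148
JPY 209,399,148 × 0.193855 = MXN 40,593,071.84
MXN 40,593,071.84 ÷ 2.55905 = HKD 15,862,555.18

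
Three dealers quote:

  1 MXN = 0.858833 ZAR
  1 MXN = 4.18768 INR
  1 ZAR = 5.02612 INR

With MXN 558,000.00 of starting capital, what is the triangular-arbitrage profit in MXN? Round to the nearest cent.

Profitable loop is MXN → ZAR → INR → MXN:
MXN 558,000.00 × 0.858833 = ZAR 479,228.81
ZAR 479,228.81 × 5.02612 = INR 2,408,661.53
INR 2,408,661.53 ÷ 4.18768 = MXN 575,178.03
Profit = MXN 575,178.03 − MXN 558,000.00

Profit: MXN 17,178.03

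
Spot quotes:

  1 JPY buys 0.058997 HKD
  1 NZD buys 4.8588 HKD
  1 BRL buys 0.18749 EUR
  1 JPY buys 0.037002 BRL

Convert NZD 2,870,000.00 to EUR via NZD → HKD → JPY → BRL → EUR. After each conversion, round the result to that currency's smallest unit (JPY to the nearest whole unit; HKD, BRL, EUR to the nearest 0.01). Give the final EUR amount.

EUR 1,639,775.14

NZD 2,870,000.00 × 4.8588 = HKD 13,944,756.00
HKD 13,944,756.00 ÷ 0.058997 = JPY 236,363,815
JPY 236,363,815 × 0.037002 = BRL 8,745,933.88
BRL 8,745,933.88 × 0.18749 = EUR 1,639,775.14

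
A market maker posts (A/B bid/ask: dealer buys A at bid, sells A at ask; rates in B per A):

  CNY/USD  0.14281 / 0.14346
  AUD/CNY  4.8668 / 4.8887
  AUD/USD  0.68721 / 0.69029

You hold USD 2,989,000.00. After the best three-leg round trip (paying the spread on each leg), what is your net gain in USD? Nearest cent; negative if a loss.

Net profit: USD 20,514.58

Best loop USD → AUD → CNY → USD:
USD 2,989,000.00 ÷ 0.69029 (buy AUD at ask) = AUD 4,330,064.18
AUD 4,330,064.18 × 4.8668 (sell AUD at bid) = CNY 21,073,556.33
CNY 21,073,556.33 × 0.14281 (sell CNY at bid) = USD 3,009,514.58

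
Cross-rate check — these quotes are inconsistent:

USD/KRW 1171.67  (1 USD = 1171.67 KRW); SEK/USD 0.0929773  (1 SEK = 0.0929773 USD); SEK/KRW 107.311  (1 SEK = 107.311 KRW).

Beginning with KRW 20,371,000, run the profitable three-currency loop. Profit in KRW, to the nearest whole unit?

Profitable loop is KRW → SEK → USD → KRW:
KRW 20,371,000 ÷ 107.311 = SEK 189,831.42
SEK 189,831.42 × 0.0929773 = USD 17,650.01
USD 17,650.01 × 1171.67 = KRW 20,679,991
Profit = KRW 20,679,991 − KRW 20,371,000

Profit: KRW 308,991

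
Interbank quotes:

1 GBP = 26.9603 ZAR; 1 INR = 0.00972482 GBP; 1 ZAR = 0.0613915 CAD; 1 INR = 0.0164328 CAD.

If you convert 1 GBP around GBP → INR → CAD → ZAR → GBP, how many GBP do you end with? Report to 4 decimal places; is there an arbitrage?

Around GBP → INR → CAD → ZAR → GBP: 1 ÷ 0.00972482 × 0.0164328 ÷ 0.0613915 ÷ 26.9603 = 1.020933
Product > 1; profitable direction is GBP → INR → CAD → ZAR → GBP.

1.0209 (arbitrage exists)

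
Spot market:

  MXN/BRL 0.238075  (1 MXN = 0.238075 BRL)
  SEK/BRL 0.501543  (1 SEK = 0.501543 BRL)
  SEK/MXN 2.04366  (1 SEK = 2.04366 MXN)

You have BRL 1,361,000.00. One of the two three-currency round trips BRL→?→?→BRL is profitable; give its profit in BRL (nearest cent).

Profitable loop is BRL → MXN → SEK → BRL:
BRL 1,361,000.00 ÷ 0.238075 = MXN 5,716,685.92
MXN 5,716,685.92 ÷ 2.04366 = SEK 2,797,278.37
SEK 2,797,278.37 × 0.501543 = BRL 1,402,955.39
Profit = BRL 1,402,955.39 − BRL 1,361,000.00

Profit: BRL 41,955.39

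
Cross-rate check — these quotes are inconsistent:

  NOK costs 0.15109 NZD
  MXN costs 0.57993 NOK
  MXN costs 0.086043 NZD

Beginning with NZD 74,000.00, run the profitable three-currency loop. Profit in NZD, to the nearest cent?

Profit: NZD 1,357.67

Profitable loop is NZD → MXN → NOK → NZD:
NZD 74,000.00 ÷ 0.086043 = MXN 860,035.10
MXN 860,035.10 × 0.57993 = NOK 498,760.15
NOK 498,760.15 × 0.15109 = NZD 75,357.67
Profit = NZD 75,357.67 − NZD 74,000.00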